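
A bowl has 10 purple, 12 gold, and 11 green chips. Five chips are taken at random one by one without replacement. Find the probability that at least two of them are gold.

4399/7192

Sum the hypergeometric tail for j = 2,…,5 gold chips.
Favorable = C(12,2)·C(21,3) + C(12,3)·C(21,2) + C(12,4)·C(21,1) + C(12,5)·C(21,0) = 145167; total = C(33,5) = 237336.
P = 145167/237336 = 4399/7192 ≈ 0.6117.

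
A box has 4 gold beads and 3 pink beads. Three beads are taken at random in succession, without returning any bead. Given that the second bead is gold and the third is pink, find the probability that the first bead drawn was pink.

2/5

P(first=pink and the second bead is gold and the third is pink) = (3/7)·(4/6)·(2/5) = 4/35.
P(E) = Σ over first color = 6/35 + 4/35 = 2/7.
By Bayes, P(first=pink | E) = 4/35 / 2/7 = 2/5 ≈ 0.4000.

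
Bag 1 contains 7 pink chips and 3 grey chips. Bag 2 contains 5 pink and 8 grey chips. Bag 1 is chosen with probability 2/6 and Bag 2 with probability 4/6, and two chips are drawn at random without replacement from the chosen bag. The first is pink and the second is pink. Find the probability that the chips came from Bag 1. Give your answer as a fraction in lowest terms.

P(E | Bag 1) = 7/15; P(E | Bag 2) = 5/39.
P(E) = 1/3·7/15 + 2/3·5/39 = 47/195.
By Bayes' rule, P(Bag 1 | E) = 7/45 / 47/195 = 91/141 ≈ 0.6454.

91/141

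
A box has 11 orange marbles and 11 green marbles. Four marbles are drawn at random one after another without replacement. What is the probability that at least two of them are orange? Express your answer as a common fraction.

Sum the hypergeometric tail for j = 2,…,4 orange marbles.
Favorable = C(11,2)·C(11,2) + C(11,3)·C(11,1) + C(11,4)·C(11,0) = 5170; total = C(22,4) = 7315.
P = 5170/7315 = 94/133 ≈ 0.7068.

94/133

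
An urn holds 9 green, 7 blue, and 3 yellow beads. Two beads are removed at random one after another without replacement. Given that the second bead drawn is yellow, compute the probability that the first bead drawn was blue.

P(first=blue and the second bead drawn is yellow) = (7/19)·(3/18) = 7/114.
P(the second bead drawn is yellow) = Σ over first color = 3/38 + 7/114 + 1/57 = 3/19.
By Bayes, P(first=blue | the second bead drawn is yellow) = 7/114 / 3/19 = 7/18 ≈ 0.3889.

7/18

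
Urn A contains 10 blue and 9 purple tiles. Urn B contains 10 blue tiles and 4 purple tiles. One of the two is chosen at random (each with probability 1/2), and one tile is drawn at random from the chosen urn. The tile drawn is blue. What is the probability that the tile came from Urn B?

P(blue | Urn A) = 10/19; P(blue | Urn B) = 5/7.
P(blue) = 1/2·10/19 + 1/2·5/7 = 165/266.
By Bayes' rule, P(Urn B | blue) = 5/14 / 165/266 = 19/33 ≈ 0.5758.

19/33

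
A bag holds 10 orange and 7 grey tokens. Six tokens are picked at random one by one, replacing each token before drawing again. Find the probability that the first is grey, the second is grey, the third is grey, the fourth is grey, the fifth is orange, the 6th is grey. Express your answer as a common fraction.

168070/24137569

Multiply the conditional probability of each draw in order, with replacement (the composition resets each draw).
P = (7/17) · (7/17) · (7/17) · (7/17) · (10/17) · (7/17) = 168070/24137569 ≈ 0.0070.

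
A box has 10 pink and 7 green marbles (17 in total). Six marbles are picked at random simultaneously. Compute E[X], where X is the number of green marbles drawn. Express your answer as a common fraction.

42/17

By linearity of expectation, E[X] = Σ P(draw i is green); by symmetry each draw (even without replacement) has P(green) = 7/17.
E[X] = 6 · 7/17 = 42/17 ≈ 2.4706.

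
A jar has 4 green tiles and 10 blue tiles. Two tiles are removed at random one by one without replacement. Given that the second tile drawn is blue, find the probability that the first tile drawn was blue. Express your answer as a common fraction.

9/13

P(first=blue and the second tile drawn is blue) = (10/14)·(9/13) = 45/91.
P(the second tile drawn is blue) = Σ over first color = 20/91 + 45/91 = 5/7.
By Bayes, P(first=blue | the second tile drawn is blue) = 45/91 / 5/7 = 9/13 ≈ 0.6923.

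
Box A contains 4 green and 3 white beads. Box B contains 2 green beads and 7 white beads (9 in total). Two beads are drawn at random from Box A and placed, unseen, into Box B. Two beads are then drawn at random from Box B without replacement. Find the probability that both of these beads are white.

38/77

Condition on how many of the transferred beads are white (from Box A: 3 white of 7; then Box B has 11 total).
  0 white: C(3,0)C(4,2)/C(7,2) = 2/7; then P = C(7,2)/C(11,2) = 21/55
  1 white: C(3,1)C(4,1)/C(7,2) = 4/7; then P = C(8,2)/C(11,2) = 28/55
  2 white: C(3,2)C(4,0)/C(7,2) = 1/7; then P = C(9,2)/C(11,2) = 36/55
P(both white) = 38/77 ≈ 0.4935.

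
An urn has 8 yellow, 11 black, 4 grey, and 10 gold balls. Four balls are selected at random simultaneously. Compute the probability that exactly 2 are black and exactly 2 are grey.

Unordered draws without replacement: count favorable combinations over C(33,4).
Favorable = C(8,0) · C(11,2) · C(4,2) · C(10,0) = 330; total = C(33,4) = 40920.
P = 330/40920 = 1/124 ≈ 0.0081.

1/124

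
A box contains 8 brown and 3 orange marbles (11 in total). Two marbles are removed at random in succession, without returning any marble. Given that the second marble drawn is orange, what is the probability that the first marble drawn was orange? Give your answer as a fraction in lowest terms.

1/5

P(first=orange and the second marble drawn is orange) = (3/11)·(2/10) = 3/55.
P(the second marble drawn is orange) = Σ over first color = 12/55 + 3/55 = 3/11.
By Bayes, P(first=orange | the second marble drawn is orange) = 3/55 / 3/11 = 1/5 ≈ 0.2000.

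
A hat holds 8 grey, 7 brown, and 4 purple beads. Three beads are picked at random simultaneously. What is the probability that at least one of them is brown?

749/969

Use the complement: P(at least one brown) = 1 − P(no brown).
P(none) = C(12,3)/C(19,3) = 220/969.
So P = 1 − 220/969 = 749/969 ≈ 0.7730.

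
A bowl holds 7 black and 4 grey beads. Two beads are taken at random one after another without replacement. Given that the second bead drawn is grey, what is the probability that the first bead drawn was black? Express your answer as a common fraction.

P(first=black and the second bead drawn is grey) = (7/11)·(4/10) = 14/55.
P(the second bead drawn is grey) = Σ over first color = 14/55 + 6/55 = 4/11.
By Bayes, P(first=black | the second bead drawn is grey) = 14/55 / 4/11 = 7/10 ≈ 0.7000.

7/10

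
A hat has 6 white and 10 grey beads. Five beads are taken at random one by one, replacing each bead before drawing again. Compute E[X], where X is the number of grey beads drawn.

By linearity of expectation, E[X] = Σ P(draw i is grey); each independent draw has P(grey) = 10/16.
E[X] = 5 · 10/16 = 25/8 ≈ 3.1250.

25/8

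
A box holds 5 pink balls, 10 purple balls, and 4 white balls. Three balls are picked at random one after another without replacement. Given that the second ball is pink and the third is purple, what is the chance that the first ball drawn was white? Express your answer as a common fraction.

P(first=white and the second ball is pink and the third is purple) = (4/19)·(5/18)·(10/17) = 100/2907.
P(E) = Σ over first color = 100/2907 + 25/323 + 100/2907 = 25/171.
By Bayes, P(first=white | E) = 100/2907 / 25/171 = 4/17 ≈ 0.2353.

4/17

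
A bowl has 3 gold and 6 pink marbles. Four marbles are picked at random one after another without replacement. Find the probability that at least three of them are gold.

Sum the hypergeometric tail for j = 3,…,3 gold marbles.
Favorable = C(3,3)·C(6,1) = 6; total = C(9,4) = 126.
P = 6/126 = 1/21 ≈ 0.0476.

1/21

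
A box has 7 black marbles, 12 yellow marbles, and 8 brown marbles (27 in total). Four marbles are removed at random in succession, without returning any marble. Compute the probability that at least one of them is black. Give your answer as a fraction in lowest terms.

847/1170

Use the complement: P(at least one black) = 1 − P(no black).
P(none) = C(20,4)/C(27,4) = 4845/17550.
So P = 1 − 4845/17550 = 847/1170 ≈ 0.7239.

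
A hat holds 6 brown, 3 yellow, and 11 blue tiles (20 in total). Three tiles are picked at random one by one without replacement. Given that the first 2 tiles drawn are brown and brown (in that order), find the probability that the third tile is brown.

2/9

After removing 2 brown, the hat has 4 brown out of 18 remaining.
P(third is brown | given) = 4/18 = 2/9 ≈ 0.2222.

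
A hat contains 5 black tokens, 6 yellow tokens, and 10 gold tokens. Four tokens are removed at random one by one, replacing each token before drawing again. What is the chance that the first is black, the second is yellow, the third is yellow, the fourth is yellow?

40/7203

Multiply the conditional probability of each draw in order, with replacement (the composition resets each draw).
P = (5/21) · (6/21) · (6/21) · (6/21) = 40/7203 ≈ 0.0056.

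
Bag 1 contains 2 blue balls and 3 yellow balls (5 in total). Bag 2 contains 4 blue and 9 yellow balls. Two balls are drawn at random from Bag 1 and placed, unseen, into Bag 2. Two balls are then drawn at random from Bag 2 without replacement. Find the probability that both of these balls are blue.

Condition on how many of the transferred balls are blue (from Bag 1: 2 blue of 5; then Bag 2 has 15 total).
  0 blue: C(2,0)C(3,2)/C(5,2) = 3/10; then P = C(4,2)/C(15,2) = 2/35
  1 blue: C(2,1)C(3,1)/C(5,2) = 3/5; then P = C(5,2)/C(15,2) = 2/21
  2 blue: C(2,2)C(3,0)/C(5,2) = 1/10; then P = C(6,2)/C(15,2) = 1/7
P(both blue) = 31/350 ≈ 0.0886.

31/350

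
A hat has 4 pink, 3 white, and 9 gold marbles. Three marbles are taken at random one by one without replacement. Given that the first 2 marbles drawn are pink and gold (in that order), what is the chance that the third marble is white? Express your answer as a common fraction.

3/14

After removing 1 pink, 1 gold, the hat has 3 white out of 14 remaining.
P(third is white | given) = 3/14 ≈ 0.2143.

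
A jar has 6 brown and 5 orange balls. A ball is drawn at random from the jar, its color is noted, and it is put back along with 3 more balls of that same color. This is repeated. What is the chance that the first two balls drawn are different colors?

30/77

Either orange then brown, or brown then orange; after the first draw the total is 14.
P = (5/11)·(6/14) + (6/11)·(5/14) = 30/77 ≈ 0.3896.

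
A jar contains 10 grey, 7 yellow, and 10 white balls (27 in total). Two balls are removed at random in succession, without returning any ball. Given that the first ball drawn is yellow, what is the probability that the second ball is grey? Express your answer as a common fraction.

5/13

After removing 1 yellow, the jar has 10 grey out of 26 remaining.
P(second is grey | given) = 10/26 = 5/13 ≈ 0.3846.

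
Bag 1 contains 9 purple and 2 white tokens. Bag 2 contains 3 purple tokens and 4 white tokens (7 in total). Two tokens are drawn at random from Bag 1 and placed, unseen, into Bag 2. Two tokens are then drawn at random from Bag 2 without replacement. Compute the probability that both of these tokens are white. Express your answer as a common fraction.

Condition on how many of the transferred tokens are white (from Bag 1: 2 white of 11; then Bag 2 has 9 total).
  0 white: C(2,0)C(9,2)/C(11,2) = 36/55; then P = C(4,2)/C(9,2) = 1/6
  1 white: C(2,1)C(9,1)/C(11,2) = 18/55; then P = C(5,2)/C(9,2) = 5/18
  2 white: C(2,2)C(9,0)/C(11,2) = 1/55; then P = C(6,2)/C(9,2) = 5/12
P(both white) = 137/660 ≈ 0.2076.

137/660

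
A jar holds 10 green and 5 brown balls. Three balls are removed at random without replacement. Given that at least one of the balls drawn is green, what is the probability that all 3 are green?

24/89

P(all 3 green) = C(10,3)/C(15,3) = 24/91; P(at least one green) = 1 − C(5,3)/C(15,3) = 89/91.
Since 'all 3 green' ⊆ 'at least one green', P(all 3 | at least one) = 24/91 / 89/91 = 24/89 ≈ 0.2697.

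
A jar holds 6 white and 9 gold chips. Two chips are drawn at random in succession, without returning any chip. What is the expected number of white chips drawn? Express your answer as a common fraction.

By linearity of expectation, E[X] = Σ P(draw i is white); by symmetry each draw (even without replacement) has P(white) = 6/15.
E[X] = 2 · 6/15 = 4/5 ≈ 0.8000.

4/5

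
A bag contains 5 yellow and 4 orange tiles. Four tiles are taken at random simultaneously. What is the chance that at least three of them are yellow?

5/14

Sum the hypergeometric tail for j = 3,…,4 yellow tiles.
Favorable = C(5,3)·C(4,1) + C(5,4)·C(4,0) = 45; total = C(9,4) = 126.
P = 45/126 = 5/14 ≈ 0.3571.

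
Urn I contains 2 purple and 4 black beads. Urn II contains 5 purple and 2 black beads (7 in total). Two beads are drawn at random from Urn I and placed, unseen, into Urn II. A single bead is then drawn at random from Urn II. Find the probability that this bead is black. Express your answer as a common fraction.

10/27

Condition on how many of the transferred beads are black (from Urn I: 4 black of 6; then Urn II has 9 total).
  0 black: C(4,0)C(2,2)/C(6,2) = 1/15; then P = 2/9
  1 black: C(4,1)C(2,1)/C(6,2) = 8/15; then P = 3/9
  2 black: C(4,2)C(2,0)/C(6,2) = 2/5; then P = 4/9
P(black from Urn II) = 10/27 ≈ 0.3704.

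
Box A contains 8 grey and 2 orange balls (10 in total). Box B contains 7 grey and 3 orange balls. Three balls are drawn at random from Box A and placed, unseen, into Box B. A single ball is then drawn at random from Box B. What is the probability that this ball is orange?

Condition on how many of the transferred balls are orange (from Box A: 2 orange of 10; then Box B has 13 total).
  0 orange: C(2,0)C(8,3)/C(10,3) = 7/15; then P = 3/13
  1 orange: C(2,1)C(8,2)/C(10,3) = 7/15; then P = 4/13
  2 orange: C(2,2)C(8,1)/C(10,3) = 1/15; then P = 5/13
P(orange from Box B) = 18/65 ≈ 0.2769.

18/65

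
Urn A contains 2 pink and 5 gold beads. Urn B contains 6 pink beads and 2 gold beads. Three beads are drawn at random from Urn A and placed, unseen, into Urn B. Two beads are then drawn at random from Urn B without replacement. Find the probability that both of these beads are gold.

47/385

Condition on how many of the transferred beads are gold (from Urn A: 5 gold of 7; then Urn B has 11 total).
  1 gold: C(5,1)C(2,2)/C(7,3) = 1/7; then P = C(3,2)/C(11,2) = 3/55
  2 gold: C(5,2)C(2,1)/C(7,3) = 4/7; then P = C(4,2)/C(11,2) = 6/55
  3 gold: C(5,3)C(2,0)/C(7,3) = 2/7; then P = C(5,2)/C(11,2) = 2/11
P(both gold) = 47/385 ≈ 0.1221.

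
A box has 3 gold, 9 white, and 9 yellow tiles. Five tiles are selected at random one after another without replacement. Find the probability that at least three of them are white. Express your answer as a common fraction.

6/17

Sum the hypergeometric tail for j = 3,…,5 white tiles.
Favorable = C(9,3)·C(12,2) + C(9,4)·C(12,1) + C(9,5)·C(12,0) = 7182; total = C(21,5) = 20349.
P = 7182/20349 = 6/17 ≈ 0.3529.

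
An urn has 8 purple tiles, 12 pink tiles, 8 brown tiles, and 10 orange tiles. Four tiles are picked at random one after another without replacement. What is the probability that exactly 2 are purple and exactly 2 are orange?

12/703

Unordered draws without replacement: count favorable combinations over C(38,4).
Favorable = C(8,2) · C(12,0) · C(8,0) · C(10,2) = 1260; total = C(38,4) = 73815.
P = 1260/73815 = 12/703 ≈ 0.0171.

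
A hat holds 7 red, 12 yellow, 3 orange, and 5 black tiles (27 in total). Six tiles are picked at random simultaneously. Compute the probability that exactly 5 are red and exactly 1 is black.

7/19734

Unordered draws without replacement: count favorable combinations over C(27,6).
Favorable = C(7,5) · C(12,0) · C(3,0) · C(5,1) = 105; total = C(27,6) = 296010.
P = 105/296010 = 7/19734 ≈ 0.0004.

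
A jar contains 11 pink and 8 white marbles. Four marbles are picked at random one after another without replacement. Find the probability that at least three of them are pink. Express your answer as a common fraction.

275/646

Sum the hypergeometric tail for j = 3,…,4 pink marbles.
Favorable = C(11,3)·C(8,1) + C(11,4)·C(8,0) = 1650; total = C(19,4) = 3876.
P = 1650/3876 = 275/646 ≈ 0.4257.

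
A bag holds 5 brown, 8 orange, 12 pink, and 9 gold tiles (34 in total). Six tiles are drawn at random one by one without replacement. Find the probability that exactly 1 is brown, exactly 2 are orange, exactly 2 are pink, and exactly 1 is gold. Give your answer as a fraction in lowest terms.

945/15283

Unordered draws without replacement: count favorable combinations over C(34,6).
Favorable = C(5,1) · C(8,2) · C(12,2) · C(9,1) = 83160; total = C(34,6) = 1344904.
P = 83160/1344904 = 945/15283 ≈ 0.0618.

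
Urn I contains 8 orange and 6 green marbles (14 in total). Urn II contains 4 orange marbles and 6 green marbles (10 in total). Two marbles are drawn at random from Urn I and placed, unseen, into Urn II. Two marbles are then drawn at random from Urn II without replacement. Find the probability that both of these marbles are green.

4/13

Condition on how many of the transferred marbles are green (from Urn I: 6 green of 14; then Urn II has 12 total).
  0 green: C(6,0)C(8,2)/C(14,2) = 4/13; then P = C(6,2)/C(12,2) = 5/22
  1 green: C(6,1)C(8,1)/C(14,2) = 48/91; then P = C(7,2)/C(12,2) = 7/22
  2 green: C(6,2)C(8,0)/C(14,2) = 15/91; then P = C(8,2)/C(12,2) = 14/33
P(both green) = 4/13 ≈ 0.3077.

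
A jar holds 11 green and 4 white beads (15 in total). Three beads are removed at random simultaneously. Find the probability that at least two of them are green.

Sum the hypergeometric tail for j = 2,…,3 green beads.
Favorable = C(11,2)·C(4,1) + C(11,3)·C(4,0) = 385; total = C(15,3) = 455.
P = 385/455 = 11/13 ≈ 0.8462.

11/13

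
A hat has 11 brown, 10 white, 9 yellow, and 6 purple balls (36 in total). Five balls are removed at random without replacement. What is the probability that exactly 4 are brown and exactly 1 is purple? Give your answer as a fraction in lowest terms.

5/952

Unordered draws without replacement: count favorable combinations over C(36,5).
Favorable = C(11,4) · C(10,0) · C(9,0) · C(6,1) = 1980; total = C(36,5) = 376992.
P = 1980/376992 = 5/952 ≈ 0.0053.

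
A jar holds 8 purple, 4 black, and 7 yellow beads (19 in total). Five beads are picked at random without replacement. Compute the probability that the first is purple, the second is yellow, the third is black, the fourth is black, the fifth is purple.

Multiply the conditional probability of each draw in order, without replacement, so each draw removes one from its color and from the total.
P = (8/19) · (7/18) · (4/17) · (3/16) · (7/15) = 49/14535 ≈ 0.0034.

49/14535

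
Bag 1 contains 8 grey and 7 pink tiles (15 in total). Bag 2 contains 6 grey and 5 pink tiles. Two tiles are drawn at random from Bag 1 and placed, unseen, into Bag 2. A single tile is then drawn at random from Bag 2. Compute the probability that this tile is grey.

106/195

Condition on how many of the transferred tiles are grey (from Bag 1: 8 grey of 15; then Bag 2 has 13 total).
  0 grey: C(8,0)C(7,2)/C(15,2) = 1/5; then P = 6/13
  1 grey: C(8,1)C(7,1)/C(15,2) = 8/15; then P = 7/13
  2 grey: C(8,2)C(7,0)/C(15,2) = 4/15; then P = 8/13
P(grey from Bag 2) = 106/195 ≈ 0.5436.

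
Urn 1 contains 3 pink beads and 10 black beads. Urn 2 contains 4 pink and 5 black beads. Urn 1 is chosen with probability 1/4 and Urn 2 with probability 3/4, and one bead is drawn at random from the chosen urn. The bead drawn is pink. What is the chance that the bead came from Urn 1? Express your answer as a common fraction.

9/61

P(pink | Urn 1) = 3/13; P(pink | Urn 2) = 4/9.
P(pink) = 1/4·3/13 + 3/4·4/9 = 61/156.
By Bayes' rule, P(Urn 1 | pink) = 3/52 / 61/156 = 9/61 ≈ 0.1475.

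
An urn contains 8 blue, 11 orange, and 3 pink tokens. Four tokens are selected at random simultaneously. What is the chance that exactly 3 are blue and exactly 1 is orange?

8/95

Unordered draws without replacement: count favorable combinations over C(22,4).
Favorable = C(8,3) · C(11,1) · C(3,0) = 616; total = C(22,4) = 7315.
P = 616/7315 = 8/95 ≈ 0.0842.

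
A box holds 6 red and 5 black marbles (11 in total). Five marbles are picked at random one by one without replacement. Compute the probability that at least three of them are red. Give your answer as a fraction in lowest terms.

281/462

Sum the hypergeometric tail for j = 3,…,5 red marbles.
Favorable = C(6,3)·C(5,2) + C(6,4)·C(5,1) + C(6,5)·C(5,0) = 281; total = C(11,5) = 462.
P = 281/462 = 281/462 ≈ 0.6082.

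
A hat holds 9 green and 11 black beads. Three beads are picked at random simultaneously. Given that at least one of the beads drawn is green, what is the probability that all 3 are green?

28/325

P(all 3 green) = C(9,3)/C(20,3) = 7/95; P(at least one green) = 1 − C(11,3)/C(20,3) = 65/76.
Since 'all 3 green' ⊆ 'at least one green', P(all 3 | at least one) = 7/95 / 65/76 = 28/325 ≈ 0.0862.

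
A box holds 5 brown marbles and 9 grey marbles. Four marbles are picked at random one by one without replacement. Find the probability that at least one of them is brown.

125/143

Use the complement: P(at least one brown) = 1 − P(no brown).
P(none) = C(9,4)/C(14,4) = 126/1001.
So P = 1 − 126/1001 = 125/143 ≈ 0.8741.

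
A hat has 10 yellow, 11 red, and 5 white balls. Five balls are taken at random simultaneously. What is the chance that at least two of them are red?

167/230

Sum the hypergeometric tail for j = 2,…,5 red balls.
Favorable = C(11,2)·C(15,3) + C(11,3)·C(15,2) + C(11,4)·C(15,1) + C(11,5)·C(15,0) = 47762; total = C(26,5) = 65780.
P = 47762/65780 = 167/230 ≈ 0.7261.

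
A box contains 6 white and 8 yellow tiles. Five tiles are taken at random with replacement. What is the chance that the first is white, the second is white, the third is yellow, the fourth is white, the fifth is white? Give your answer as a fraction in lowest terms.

324/16807

Multiply the conditional probability of each draw in order, with replacement (the composition resets each draw).
P = (6/14) · (6/14) · (8/14) · (6/14) · (6/14) = 324/16807 ≈ 0.0193.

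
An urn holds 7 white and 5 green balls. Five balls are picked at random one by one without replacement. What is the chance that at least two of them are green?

Sum the hypergeometric tail for j = 2,…,5 green balls.
Favorable = C(5,2)·C(7,3) + C(5,3)·C(7,2) + C(5,4)·C(7,1) + C(5,5)·C(7,0) = 596; total = C(12,5) = 792.
P = 596/792 = 149/198 ≈ 0.7525.

149/198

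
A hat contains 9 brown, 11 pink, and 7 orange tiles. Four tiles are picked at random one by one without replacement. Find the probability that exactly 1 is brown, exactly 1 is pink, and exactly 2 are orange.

77/650

Unordered draws without replacement: count favorable combinations over C(27,4).
Favorable = C(9,1) · C(11,1) · C(7,2) = 2079; total = C(27,4) = 17550.
P = 2079/17550 = 77/650 ≈ 0.1185.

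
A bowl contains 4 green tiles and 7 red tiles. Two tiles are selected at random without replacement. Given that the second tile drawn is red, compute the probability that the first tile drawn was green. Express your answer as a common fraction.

2/5

P(first=green and the second tile drawn is red) = (4/11)·(7/10) = 14/55.
P(the second tile drawn is red) = Σ over first color = 14/55 + 21/55 = 7/11.
By Bayes, P(first=green | the second tile drawn is red) = 14/55 / 7/11 = 2/5 ≈ 0.4000.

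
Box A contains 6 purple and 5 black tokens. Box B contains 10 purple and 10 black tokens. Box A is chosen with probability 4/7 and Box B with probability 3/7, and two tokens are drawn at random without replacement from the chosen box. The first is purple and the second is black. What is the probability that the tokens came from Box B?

55/131

P(E | Box A) = 3/11; P(E | Box B) = 5/19.
P(E) = 4/7·3/11 + 3/7·5/19 = 393/1463.
By Bayes' rule, P(Box B | E) = 15/133 / 393/1463 = 55/131 ≈ 0.4198.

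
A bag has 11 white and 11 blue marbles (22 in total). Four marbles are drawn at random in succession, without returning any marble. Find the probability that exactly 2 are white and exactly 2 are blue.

55/133

Unordered draws without replacement: count favorable combinations over C(22,4).
Favorable = C(11,2) · C(11,2) = 3025; total = C(22,4) = 7315.
P = 3025/7315 = 55/133 ≈ 0.4135.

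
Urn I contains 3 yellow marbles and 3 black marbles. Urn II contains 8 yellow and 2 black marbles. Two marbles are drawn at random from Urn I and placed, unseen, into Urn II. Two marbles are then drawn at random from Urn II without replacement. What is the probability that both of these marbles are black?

8/165

Condition on how many of the transferred marbles are black (from Urn I: 3 black of 6; then Urn II has 12 total).
  0 black: C(3,0)C(3,2)/C(6,2) = 1/5; then P = C(2,2)/C(12,2) = 1/66
  1 black: C(3,1)C(3,1)/C(6,2) = 3/5; then P = C(3,2)/C(12,2) = 1/22
  2 black: C(3,2)C(3,0)/C(6,2) = 1/5; then P = C(4,2)/C(12,2) = 1/11
P(both black) = 8/165 ≈ 0.0485.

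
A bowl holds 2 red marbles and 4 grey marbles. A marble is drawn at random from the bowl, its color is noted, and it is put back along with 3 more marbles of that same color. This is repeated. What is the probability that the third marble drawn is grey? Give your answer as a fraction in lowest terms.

2/3

Sum over the four possibilities for the first two draws (grey/not-grey each), tracking how the grey count and total change by +3 per draw.
P(third is grey) = 2/3 ≈ 0.6667. (In a Pólya urn every draw has the same marginal probability 4/6.)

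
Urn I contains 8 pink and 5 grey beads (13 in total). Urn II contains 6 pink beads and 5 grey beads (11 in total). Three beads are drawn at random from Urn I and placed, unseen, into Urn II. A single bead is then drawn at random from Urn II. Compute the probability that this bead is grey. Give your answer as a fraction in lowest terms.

40/91

Condition on how many of the transferred beads are grey (from Urn I: 5 grey of 13; then Urn II has 14 total).
  0 grey: C(5,0)C(8,3)/C(13,3) = 28/143; then P = 5/14
  1 grey: C(5,1)C(8,2)/C(13,3) = 70/143; then P = 6/14
  2 grey: C(5,2)C(8,1)/C(13,3) = 40/143; then P = 7/14
  3 grey: C(5,3)C(8,0)/C(13,3) = 5/143; then P = 8/14
P(grey from Urn II) = 40/91 ≈ 0.4396.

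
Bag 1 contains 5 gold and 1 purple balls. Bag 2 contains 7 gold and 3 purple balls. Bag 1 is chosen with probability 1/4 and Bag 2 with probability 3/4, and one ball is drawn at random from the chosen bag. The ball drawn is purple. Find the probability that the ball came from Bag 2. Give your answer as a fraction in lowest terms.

P(purple | Bag 1) = 1/6; P(purple | Bag 2) = 3/10.
P(purple) = 1/4·1/6 + 3/4·3/10 = 4/15.
By Bayes' rule, P(Bag 2 | purple) = 9/40 / 4/15 = 27/32 ≈ 0.8438.

27/32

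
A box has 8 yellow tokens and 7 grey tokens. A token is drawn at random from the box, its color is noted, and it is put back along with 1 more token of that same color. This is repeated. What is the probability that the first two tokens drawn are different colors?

Either yellow then grey, or grey then yellow; after the first draw the total is 16.
P = (8/15)·(7/16) + (7/15)·(8/16) = 7/15 ≈ 0.4667.

7/15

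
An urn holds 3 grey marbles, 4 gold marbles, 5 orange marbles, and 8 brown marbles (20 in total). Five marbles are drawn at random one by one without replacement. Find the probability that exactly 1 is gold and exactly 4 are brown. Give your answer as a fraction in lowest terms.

Unordered draws without replacement: count favorable combinations over C(20,5).
Favorable = C(3,0) · C(4,1) · C(5,0) · C(8,4) = 280; total = C(20,5) = 15504.
P = 280/15504 = 35/1938 ≈ 0.0181.

35/1938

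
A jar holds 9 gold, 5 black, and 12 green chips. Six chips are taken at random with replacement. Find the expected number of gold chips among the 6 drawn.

27/13

By linearity of expectation, E[X] = Σ P(draw i is gold); each independent draw has P(gold) = 9/26.
E[X] = 6 · 9/26 = 27/13 ≈ 2.0769.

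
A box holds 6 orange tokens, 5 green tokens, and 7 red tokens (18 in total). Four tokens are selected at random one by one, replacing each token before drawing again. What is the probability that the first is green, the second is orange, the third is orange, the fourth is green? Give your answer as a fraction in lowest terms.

Multiply the conditional probability of each draw in order, with replacement (the composition resets each draw).
P = (5/18) · (6/18) · (6/18) · (5/18) = 25/2916 ≈ 0.0086.

25/2916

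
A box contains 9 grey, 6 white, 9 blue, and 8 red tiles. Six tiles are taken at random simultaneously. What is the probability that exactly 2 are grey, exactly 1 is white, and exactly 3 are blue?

18/899

Unordered draws without replacement: count favorable combinations over C(32,6).
Favorable = C(9,2) · C(6,1) · C(9,3) · C(8,0) = 18144; total = C(32,6) = 906192.
P = 18144/906192 = 18/899 ≈ 0.0200.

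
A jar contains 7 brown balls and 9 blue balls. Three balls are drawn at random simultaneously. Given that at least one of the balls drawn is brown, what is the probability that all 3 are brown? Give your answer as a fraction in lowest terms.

P(all 3 brown) = C(7,3)/C(16,3) = 1/16; P(at least one brown) = 1 − C(9,3)/C(16,3) = 17/20.
Since 'all 3 brown' ⊆ 'at least one brown', P(all 3 | at least one) = 1/16 / 17/20 = 5/68 ≈ 0.0735.

5/68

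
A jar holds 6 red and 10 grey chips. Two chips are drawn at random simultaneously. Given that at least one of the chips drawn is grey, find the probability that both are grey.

3/7

P(both grey) = C(10,2)/C(16,2) = 3/8; P(at least one grey) = 1 − C(6,2)/C(16,2) = 7/8.
Since 'both grey' ⊆ 'at least one grey', P(both | at least one) = 3/8 / 7/8 = 3/7 ≈ 0.4286.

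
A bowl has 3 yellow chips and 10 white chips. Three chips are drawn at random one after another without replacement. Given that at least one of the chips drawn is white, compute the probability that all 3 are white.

8/19

P(all 3 white) = C(10,3)/C(13,3) = 60/143; P(at least one white) = 1 − C(3,3)/C(13,3) = 285/286.
Since 'all 3 white' ⊆ 'at least one white', P(all 3 | at least one) = 60/143 / 285/286 = 8/19 ≈ 0.4211.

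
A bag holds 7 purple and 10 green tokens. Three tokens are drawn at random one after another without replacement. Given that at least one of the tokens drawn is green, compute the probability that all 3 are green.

P(all 3 green) = C(10,3)/C(17,3) = 3/17; P(at least one green) = 1 − C(7,3)/C(17,3) = 129/136.
Since 'all 3 green' ⊆ 'at least one green', P(all 3 | at least one) = 3/17 / 129/136 = 8/43 ≈ 0.1860.

8/43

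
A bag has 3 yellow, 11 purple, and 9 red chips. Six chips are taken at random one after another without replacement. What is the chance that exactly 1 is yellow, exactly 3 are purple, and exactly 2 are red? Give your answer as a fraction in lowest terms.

540/3059

Unordered draws without replacement: count favorable combinations over C(23,6).
Favorable = C(3,1) · C(11,3) · C(9,2) = 17820; total = C(23,6) = 100947.
P = 17820/100947 = 540/3059 ≈ 0.1765.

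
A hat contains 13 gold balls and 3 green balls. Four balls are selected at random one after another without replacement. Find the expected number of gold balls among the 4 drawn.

13/4

By linearity of expectation, E[X] = Σ P(draw i is gold); by symmetry each draw (even without replacement) has P(gold) = 13/16.
E[X] = 4 · 13/16 = 13/4 ≈ 3.2500.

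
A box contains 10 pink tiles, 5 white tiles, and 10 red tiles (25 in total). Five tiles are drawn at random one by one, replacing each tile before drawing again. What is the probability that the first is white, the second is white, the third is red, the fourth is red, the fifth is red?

Multiply the conditional probability of each draw in order, with replacement (the composition resets each draw).
P = (5/25) · (5/25) · (10/25) · (10/25) · (10/25) = 8/3125 ≈ 0.0026.

8/3125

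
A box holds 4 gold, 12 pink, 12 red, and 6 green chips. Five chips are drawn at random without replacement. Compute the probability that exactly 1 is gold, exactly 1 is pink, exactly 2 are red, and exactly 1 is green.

36/527

Unordered draws without replacement: count favorable combinations over C(34,5).
Favorable = C(4,1) · C(12,1) · C(12,2) · C(6,1) = 19008; total = C(34,5) = 278256.
P = 19008/278256 = 36/527 ≈ 0.0683.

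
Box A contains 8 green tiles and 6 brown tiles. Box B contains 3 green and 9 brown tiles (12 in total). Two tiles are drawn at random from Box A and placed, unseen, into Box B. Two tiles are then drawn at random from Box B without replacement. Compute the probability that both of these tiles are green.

613/8281

Condition on how many of the transferred tiles are green (from Box A: 8 green of 14; then Box B has 14 total).
  0 green: C(8,0)C(6,2)/C(14,2) = 15/91; then P = C(3,2)/C(14,2) = 3/91
  1 green: C(8,1)C(6,1)/C(14,2) = 48/91; then P = C(4,2)/C(14,2) = 6/91
  2 green: C(8,2)C(6,0)/C(14,2) = 4/13; then P = C(5,2)/C(14,2) = 10/91
P(both green) = 613/8281 ≈ 0.0740.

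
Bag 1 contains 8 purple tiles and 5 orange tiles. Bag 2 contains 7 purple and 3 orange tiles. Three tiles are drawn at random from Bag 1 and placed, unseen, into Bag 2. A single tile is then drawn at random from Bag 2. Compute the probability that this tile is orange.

54/169

Condition on how many of the transferred tiles are orange (from Bag 1: 5 orange of 13; then Bag 2 has 13 total).
  0 orange: C(5,0)C(8,3)/C(13,3) = 28/143; then P = 3/13
  1 orange: C(5,1)C(8,2)/C(13,3) = 70/143; then P = 4/13
  2 orange: C(5,2)C(8,1)/C(13,3) = 40/143; then P = 5/13
  3 orange: C(5,3)C(8,0)/C(13,3) = 5/143; then P = 6/13
P(orange from Bag 2) = 54/169 ≈ 0.3195.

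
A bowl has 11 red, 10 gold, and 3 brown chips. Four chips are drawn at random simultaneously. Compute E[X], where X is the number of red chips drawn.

11/6

By linearity of expectation, E[X] = Σ P(draw i is red); by symmetry each draw (even without replacement) has P(red) = 11/24.
E[X] = 4 · 11/24 = 11/6 ≈ 1.8333.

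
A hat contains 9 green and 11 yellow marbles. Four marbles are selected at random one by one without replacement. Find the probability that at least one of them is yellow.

1573/1615

Use the complement: P(at least one yellow) = 1 − P(no yellow).
P(none) = C(9,4)/C(20,4) = 126/4845.
So P = 1 − 126/4845 = 1573/1615 ≈ 0.9740.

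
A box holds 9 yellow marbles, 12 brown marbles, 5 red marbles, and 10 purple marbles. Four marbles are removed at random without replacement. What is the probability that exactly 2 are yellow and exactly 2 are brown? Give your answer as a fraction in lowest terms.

Unordered draws without replacement: count favorable combinations over C(36,4).
Favorable = C(9,2) · C(12,2) · C(5,0) · C(10,0) = 2376; total = C(36,4) = 58905.
P = 2376/58905 = 24/595 ≈ 0.0403.

24/595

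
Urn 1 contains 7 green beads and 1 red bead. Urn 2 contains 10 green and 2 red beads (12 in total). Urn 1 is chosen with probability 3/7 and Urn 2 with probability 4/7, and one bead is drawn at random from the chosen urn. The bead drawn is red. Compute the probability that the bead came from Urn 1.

9/25

P(red | Urn 1) = 1/8; P(red | Urn 2) = 1/6.
P(red) = 3/7·1/8 + 4/7·1/6 = 25/168.
By Bayes' rule, P(Urn 1 | red) = 3/56 / 25/168 = 9/25 ≈ 0.3600.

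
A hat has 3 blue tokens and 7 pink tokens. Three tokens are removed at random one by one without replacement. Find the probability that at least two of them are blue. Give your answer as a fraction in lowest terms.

Sum the hypergeometric tail for j = 2,…,3 blue tokens.
Favorable = C(3,2)·C(7,1) + C(3,3)·C(7,0) = 22; total = C(10,3) = 120.
P = 22/120 = 11/60 ≈ 0.1833.

11/60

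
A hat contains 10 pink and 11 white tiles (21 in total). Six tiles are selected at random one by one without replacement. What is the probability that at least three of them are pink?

2861/4522

Sum the hypergeometric tail for j = 3,…,6 pink tiles.
Favorable = C(10,3)·C(11,3) + C(10,4)·C(11,2) + C(10,5)·C(11,1) + C(10,6)·C(11,0) = 34332; total = C(21,6) = 54264.
P = 34332/54264 = 2861/4522 ≈ 0.6327.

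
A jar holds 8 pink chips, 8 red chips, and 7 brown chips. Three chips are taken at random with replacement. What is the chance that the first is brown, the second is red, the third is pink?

Multiply the conditional probability of each draw in order, with replacement (the composition resets each draw).
P = (7/23) · (8/23) · (8/23) = 448/12167 ≈ 0.0368.

448/12167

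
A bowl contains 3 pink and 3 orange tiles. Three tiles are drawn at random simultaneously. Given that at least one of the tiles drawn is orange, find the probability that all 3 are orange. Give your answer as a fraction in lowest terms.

1/19

P(all 3 orange) = C(3,3)/C(6,3) = 1/20; P(at least one orange) = 1 − C(3,3)/C(6,3) = 19/20.
Since 'all 3 orange' ⊆ 'at least one orange', P(all 3 | at least one) = 1/20 / 19/20 = 1/19 ≈ 0.0526.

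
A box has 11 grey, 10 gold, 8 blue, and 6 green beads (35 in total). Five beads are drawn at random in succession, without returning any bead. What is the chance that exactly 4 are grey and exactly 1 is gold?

Unordered draws without replacement: count favorable combinations over C(35,5).
Favorable = C(11,4) · C(10,1) · C(8,0) · C(6,0) = 3300; total = C(35,5) = 324632.
P = 3300/324632 = 75/7378 ≈ 0.0102.

75/7378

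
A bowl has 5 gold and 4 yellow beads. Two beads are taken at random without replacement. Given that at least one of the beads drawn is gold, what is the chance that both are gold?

1/3

P(both gold) = C(5,2)/C(9,2) = 5/18; P(at least one gold) = 1 − C(4,2)/C(9,2) = 5/6.
Since 'both gold' ⊆ 'at least one gold', P(both | at least one) = 5/18 / 5/6 = 1/3 ≈ 0.3333.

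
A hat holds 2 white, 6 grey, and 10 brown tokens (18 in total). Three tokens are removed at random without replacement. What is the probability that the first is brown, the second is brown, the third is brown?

5/34

Multiply the conditional probability of each draw in order, without replacement, so each draw removes one from its color and from the total.
P = (10/18) · (9/17) · (8/16) = 5/34 ≈ 0.1471.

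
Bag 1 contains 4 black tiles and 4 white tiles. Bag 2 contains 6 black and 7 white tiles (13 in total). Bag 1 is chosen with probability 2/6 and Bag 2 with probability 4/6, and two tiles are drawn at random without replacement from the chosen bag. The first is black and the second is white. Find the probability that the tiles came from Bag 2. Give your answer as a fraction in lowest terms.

49/75

P(E | Bag 1) = 2/7; P(E | Bag 2) = 7/26.
P(E) = 1/3·2/7 + 2/3·7/26 = 25/91.
By Bayes' rule, P(Bag 2 | E) = 7/39 / 25/91 = 49/75 ≈ 0.6533.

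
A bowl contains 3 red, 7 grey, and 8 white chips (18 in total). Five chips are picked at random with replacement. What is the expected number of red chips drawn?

By linearity of expectation, E[X] = Σ P(draw i is red); each independent draw has P(red) = 3/18.
E[X] = 5 · 3/18 = 5/6 ≈ 0.8333.

5/6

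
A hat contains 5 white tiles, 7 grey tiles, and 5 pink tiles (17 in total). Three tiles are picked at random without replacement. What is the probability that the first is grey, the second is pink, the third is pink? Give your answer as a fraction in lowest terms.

Multiply the conditional probability of each draw in order, without replacement, so each draw removes one from its color and from the total.
P = (7/17) · (5/16) · (4/15) = 7/204 ≈ 0.0343.

7/204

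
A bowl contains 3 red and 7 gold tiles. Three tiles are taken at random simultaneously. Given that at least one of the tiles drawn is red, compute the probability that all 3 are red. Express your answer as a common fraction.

1/85

P(all 3 red) = C(3,3)/C(10,3) = 1/120; P(at least one red) = 1 − C(7,3)/C(10,3) = 17/24.
Since 'all 3 red' ⊆ 'at least one red', P(all 3 | at least one) = 1/120 / 17/24 = 1/85 ≈ 0.0118.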